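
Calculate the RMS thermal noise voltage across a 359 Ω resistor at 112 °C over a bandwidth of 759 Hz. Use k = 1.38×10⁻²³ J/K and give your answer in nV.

T = 112 °C + 273.15 = 385.15 K
V_n = √(4kTRB)
4kTRB = 4 × 1.38×10⁻²³ × 385.15 × 3.59×10² × 7.59×10² = 5.79×10⁻¹⁵ V²
V_n = √(5.79×10⁻¹⁵) = 7.61×10⁻⁸ V = 76.1 nV

76.1 nV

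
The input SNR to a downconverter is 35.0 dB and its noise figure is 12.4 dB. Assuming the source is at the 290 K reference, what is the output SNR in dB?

By definition F = SNR_in/SNR_out, so in dB: SNR_out = SNR_in − NF
SNR_out = 35.0 − 12.4 = 22.6 dB

22.6 dB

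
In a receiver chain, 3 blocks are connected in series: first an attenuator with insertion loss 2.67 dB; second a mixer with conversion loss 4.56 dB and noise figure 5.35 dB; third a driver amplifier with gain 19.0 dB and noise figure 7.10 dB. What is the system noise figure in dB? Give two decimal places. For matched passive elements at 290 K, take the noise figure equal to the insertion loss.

14.50 dB

Convert to linear (a loss of L dB is a gain of −L dB): F_i = 10^(NF_i/10), G_i = 10^(G_i,dB/10)
  Stage 1: F_1 = 10^(2.67/10) = 1.849, G_1 = 10^(−2.67/10) = 0.5408
  Stage 2: F_2 = 10^(5.35/10) = 3.428, G_2 = 10^(−4.56/10) = 0.3499
  Stage 3: F_3 = 10^(7.10/10) = 5.129, G_3 = 10^(19.0/10) = 79.43
Friis cascade:
  F = 1.849 + (3.428 − 1)/0.5408 + (5.129 − 1)/0.1892 = 28.16
NF = 10 log₁₀(28.16) = 14.50 dB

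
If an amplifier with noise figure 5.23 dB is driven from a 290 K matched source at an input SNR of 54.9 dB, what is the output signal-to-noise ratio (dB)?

By definition F = SNR_in/SNR_out, so in dB: SNR_out = SNR_in − NF
SNR_out = 54.9 − 5.23 = 49.67 dB

49.67 dB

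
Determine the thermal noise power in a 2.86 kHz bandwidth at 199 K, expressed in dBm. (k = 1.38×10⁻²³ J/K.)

−141.0 dBm

P_n = kTB = 1.38×10⁻²³ × 199 × 2.86×10³ = 7.85×10⁻¹⁸ W
In dBm: 10 log₁₀(7.85×10⁻¹⁸ / 10⁻³) = −141.0 dBm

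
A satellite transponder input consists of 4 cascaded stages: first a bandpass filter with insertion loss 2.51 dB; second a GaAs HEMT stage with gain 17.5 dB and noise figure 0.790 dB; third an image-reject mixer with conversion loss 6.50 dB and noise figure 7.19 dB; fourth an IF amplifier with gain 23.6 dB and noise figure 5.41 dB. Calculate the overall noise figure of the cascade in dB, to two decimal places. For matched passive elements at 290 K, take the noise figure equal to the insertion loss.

Convert to linear (a loss of L dB is a gain of −L dB): F_i = 10^(NF_i/10), G_i = 10^(G_i,dB/10)
  Stage 1: F_1 = 10^(2.51/10) = 1.782, G_1 = 10^(−2.51/10) = 0.5610
  Stage 2: F_2 = 10^(0.790/10) = 1.199, G_2 = 10^(17.5/10) = 56.23
  Stage 3: F_3 = 10^(7.19/10) = 5.236, G_3 = 10^(−6.50/10) = 0.2239
  Stage 4: F_4 = 10^(5.41/10) = 3.475, G_4 = 10^(23.6/10) = 229.1
Friis cascade:
  F = 1.782 + (1.199 − 1)/0.5610 + (5.236 − 1)/31.55 + (3.475 − 1)/7.063 = 2.623
NF = 10 log₁₀(2.623) = 4.19 dB

4.19 dB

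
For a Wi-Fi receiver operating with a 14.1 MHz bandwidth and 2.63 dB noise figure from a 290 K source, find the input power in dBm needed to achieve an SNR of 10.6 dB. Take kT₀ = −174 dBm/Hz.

−89.3 dBm

Sensitivity = −174 + 10 log₁₀(B) + NF + SNR_min
= −174 + 71.49 + 2.63 + 10.6
= −89.28 dBm → −89.3 dBm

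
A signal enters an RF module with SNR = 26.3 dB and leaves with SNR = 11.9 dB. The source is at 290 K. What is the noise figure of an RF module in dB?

14.4 dB

NF (dB) = SNR_in(dB) − SNR_out(dB) when the source is at T₀
NF = 26.3 − 11.9 = 14.4 dB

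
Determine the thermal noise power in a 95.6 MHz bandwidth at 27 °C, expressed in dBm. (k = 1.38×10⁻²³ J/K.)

−94.0 dBm

T = 27 °C + 273.15 = 300.15 K
P_n = kTB = 1.38×10⁻²³ × 300.15 × 9.56×10⁷ = 3.96×10⁻¹³ W
In dBm: 10 log₁₀(3.96×10⁻¹³ / 10⁻³) = −94.0 dBm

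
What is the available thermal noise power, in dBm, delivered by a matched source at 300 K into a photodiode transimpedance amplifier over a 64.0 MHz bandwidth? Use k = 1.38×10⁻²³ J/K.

P_n = kTB = 1.38×10⁻²³ × 300 × 6.40×10⁷ = 2.65×10⁻¹³ W
In dBm: 10 log₁₀(2.65×10⁻¹³ / 10⁻³) = −95.8 dBm

−95.8 dBm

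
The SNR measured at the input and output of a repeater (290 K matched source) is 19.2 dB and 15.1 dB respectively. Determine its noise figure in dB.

NF (dB) = SNR_in(dB) − SNR_out(dB) when the source is at T₀
NF = 19.2 − 15.1 = 4.1 dB

4.1 dB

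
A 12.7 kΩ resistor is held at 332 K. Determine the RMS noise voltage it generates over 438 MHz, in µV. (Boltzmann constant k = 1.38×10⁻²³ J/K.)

V_n = √(4kTRB)
4kTRB = 4 × 1.38×10⁻²³ × 332 × 1.27×10⁴ × 4.38×10⁸ = 1.02×10⁻⁷ V²
V_n = √(1.02×10⁻⁷) = 3.19×10⁻⁴ V = 319 µV

319 µV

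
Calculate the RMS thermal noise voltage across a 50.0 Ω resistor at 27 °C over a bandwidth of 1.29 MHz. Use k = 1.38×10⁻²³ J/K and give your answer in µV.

1.03 µV

T = 27 °C + 273.15 = 300.15 K
V_n = √(4kTRB)
4kTRB = 4 × 1.38×10⁻²³ × 300.15 × 5.00×10¹ × 1.29×10⁶ = 1.07×10⁻¹² V²
V_n = √(1.07×10⁻¹²) = 1.03×10⁻⁶ V = 1.03 µV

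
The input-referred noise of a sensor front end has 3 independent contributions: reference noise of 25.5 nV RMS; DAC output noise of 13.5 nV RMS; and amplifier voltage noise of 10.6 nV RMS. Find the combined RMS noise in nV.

Uncorrelated sources add in power (mean-square): V_tot = √(ΣV_i²)
V_tot = √[(2.55×10⁻⁸)² + (1.35×10⁻⁸)² + (1.06×10⁻⁸)²] = 3.07×10⁻⁸ V = 30.7 nV

30.7 nV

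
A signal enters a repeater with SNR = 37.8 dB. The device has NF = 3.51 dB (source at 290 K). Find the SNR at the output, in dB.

By definition F = SNR_in/SNR_out, so in dB: SNR_out = SNR_in − NF
SNR_out = 37.8 − 3.51 = 34.29 dB

34.29 dB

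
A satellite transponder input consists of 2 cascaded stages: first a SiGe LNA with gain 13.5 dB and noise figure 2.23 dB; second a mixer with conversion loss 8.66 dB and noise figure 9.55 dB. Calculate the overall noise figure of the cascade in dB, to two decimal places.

Convert to linear (a loss of L dB is a gain of −L dB): F_i = 10^(NF_i/10), G_i = 10^(G_i,dB/10)
  Stage 1: F_1 = 10^(2.23/10) = 1.671, G_1 = 10^(13.5/10) = 22.39
  Stage 2: F_2 = 10^(9.55/10) = 9.016, G_2 = 10^(−8.66/10) = 0.1361
Friis cascade:
  F = 1.671 + (9.016 − 1)/22.39 = 2.029
NF = 10 log₁₀(2.029) = 3.07 dB

3.07 dB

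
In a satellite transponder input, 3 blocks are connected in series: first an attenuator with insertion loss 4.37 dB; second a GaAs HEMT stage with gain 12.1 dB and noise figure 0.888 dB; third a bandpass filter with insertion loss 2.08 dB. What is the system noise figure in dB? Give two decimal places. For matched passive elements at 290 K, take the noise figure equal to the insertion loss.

5.39 dB

Convert to linear (a loss of L dB is a gain of −L dB): F_i = 10^(NF_i/10), G_i = 10^(G_i,dB/10)
  Stage 1: F_1 = 10^(4.37/10) = 2.735, G_1 = 10^(−4.37/10) = 0.3656
  Stage 2: F_2 = 10^(0.888/10) = 1.227, G_2 = 10^(12.1/10) = 16.22
  Stage 3: F_3 = 10^(2.08/10) = 1.614, G_3 = 10^(−2.08/10) = 0.6194
Friis cascade:
  F = 2.735 + (1.227 − 1)/0.3656 + (1.614 − 1)/5.929 = 3.459
NF = 10 log₁₀(3.459) = 5.39 dB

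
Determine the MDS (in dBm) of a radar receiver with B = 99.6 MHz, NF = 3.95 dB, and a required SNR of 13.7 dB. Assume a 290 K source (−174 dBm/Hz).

Sensitivity = −174 + 10 log₁₀(B) + NF + SNR_min
= −174 + 79.98 + 3.95 + 13.7
= −76.37 dBm → −76.4 dBm

−76.4 dBm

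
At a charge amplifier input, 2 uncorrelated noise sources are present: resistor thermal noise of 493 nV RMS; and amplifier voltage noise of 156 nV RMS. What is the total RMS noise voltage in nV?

Uncorrelated sources add in power (mean-square): V_tot = √(ΣV_i²)
V_tot = √[(4.93×10⁻⁷)² + (1.56×10⁻⁷)²] = 5.17×10⁻⁷ V = 517 nV

517 nV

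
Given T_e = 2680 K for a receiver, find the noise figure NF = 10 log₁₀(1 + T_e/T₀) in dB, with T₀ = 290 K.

10.10 dB

F = 1 + T_e/T₀ = 1 + 2680/290 = 10.2414
NF = 10 log₁₀(10.2414) = 10.10 dB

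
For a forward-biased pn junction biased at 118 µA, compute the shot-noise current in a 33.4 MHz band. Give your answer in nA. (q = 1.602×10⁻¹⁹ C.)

35.5 nA

I_n = √(2qI·B)
2qI·B = 2 × 1.602×10⁻¹⁹ × 1.18×10⁻⁴ × 3.34×10⁷ = 1.26×10⁻¹⁵ A²
I_n = √(1.26×10⁻¹⁵) = 3.55×10⁻⁸ A = 35.5 nA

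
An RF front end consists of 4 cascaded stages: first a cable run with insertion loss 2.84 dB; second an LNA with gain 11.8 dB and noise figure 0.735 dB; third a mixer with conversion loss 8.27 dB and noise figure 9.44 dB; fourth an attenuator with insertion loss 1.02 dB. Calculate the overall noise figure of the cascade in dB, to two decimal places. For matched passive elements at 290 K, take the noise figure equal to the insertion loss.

Convert to linear (a loss of L dB is a gain of −L dB): F_i = 10^(NF_i/10), G_i = 10^(G_i,dB/10)
  Stage 1: F_1 = 10^(2.84/10) = 1.923, G_1 = 10^(−2.84/10) = 0.5200
  Stage 2: F_2 = 10^(0.735/10) = 1.184, G_2 = 10^(11.8/10) = 15.14
  Stage 3: F_3 = 10^(9.44/10) = 8.790, G_3 = 10^(−8.27/10) = 0.1489
  Stage 4: F_4 = 10^(1.02/10) = 1.265, G_4 = 10^(−1.02/10) = 0.7907
Friis cascade:
  F = 1.923 + (1.184 − 1)/0.5200 + (8.790 − 1)/7.870 + (1.265 − 1)/1.172 = 3.493
NF = 10 log₁₀(3.493) = 5.43 dB

5.43 dB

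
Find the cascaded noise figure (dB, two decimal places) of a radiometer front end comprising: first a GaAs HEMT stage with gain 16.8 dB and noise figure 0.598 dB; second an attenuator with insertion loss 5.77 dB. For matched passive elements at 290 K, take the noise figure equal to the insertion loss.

0.81 dB

Convert to linear (a loss of L dB is a gain of −L dB): F_i = 10^(NF_i/10), G_i = 10^(G_i,dB/10)
  Stage 1: F_1 = 10^(0.598/10) = 1.148, G_1 = 10^(16.8/10) = 47.86
  Stage 2: F_2 = 10^(5.77/10) = 3.776, G_2 = 10^(−5.77/10) = 0.2649
Friis cascade:
  F = 1.148 + (3.776 − 1)/47.86 = 1.206
NF = 10 log₁₀(1.206) = 0.81 dB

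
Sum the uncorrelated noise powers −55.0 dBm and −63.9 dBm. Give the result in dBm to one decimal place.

−54.5 dBm

Convert to linear, add, convert back:
P₁ = 3.16×10⁻⁹ W, P₂ = 4.07×10⁻¹⁰ W
P_tot = 3.57×10⁻⁹ W → 10 log₁₀(P_tot / 10⁻³) = −54.5 dBm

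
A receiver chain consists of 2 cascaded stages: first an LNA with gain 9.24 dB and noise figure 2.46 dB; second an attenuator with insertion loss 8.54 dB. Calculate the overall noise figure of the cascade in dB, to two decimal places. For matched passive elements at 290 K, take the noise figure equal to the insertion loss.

Convert to linear (a loss of L dB is a gain of −L dB): F_i = 10^(NF_i/10), G_i = 10^(G_i,dB/10)
  Stage 1: F_1 = 10^(2.46/10) = 1.762, G_1 = 10^(9.24/10) = 8.395
  Stage 2: F_2 = 10^(8.54/10) = 7.145, G_2 = 10^(−8.54/10) = 0.1400
Friis cascade:
  F = 1.762 + (7.145 − 1)/8.395 = 2.494
NF = 10 log₁₀(2.494) = 3.97 dB

3.97 dB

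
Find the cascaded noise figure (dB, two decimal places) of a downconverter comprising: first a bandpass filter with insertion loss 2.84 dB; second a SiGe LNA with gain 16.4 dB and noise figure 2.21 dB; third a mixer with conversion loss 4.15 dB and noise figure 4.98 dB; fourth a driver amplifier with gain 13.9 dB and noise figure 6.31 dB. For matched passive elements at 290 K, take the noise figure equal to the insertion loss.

5.65 dB

Convert to linear (a loss of L dB is a gain of −L dB): F_i = 10^(NF_i/10), G_i = 10^(G_i,dB/10)
  Stage 1: F_1 = 10^(2.84/10) = 1.923, G_1 = 10^(−2.84/10) = 0.5200
  Stage 2: F_2 = 10^(2.21/10) = 1.663, G_2 = 10^(16.4/10) = 43.65
  Stage 3: F_3 = 10^(4.98/10) = 3.148, G_3 = 10^(−4.15/10) = 0.3846
  Stage 4: F_4 = 10^(6.31/10) = 4.276, G_4 = 10^(13.9/10) = 24.55
Friis cascade:
  F = 1.923 + (1.663 − 1)/0.5200 + (3.148 − 1)/22.70 + (4.276 − 1)/8.730 = 3.669
NF = 10 log₁₀(3.669) = 5.65 dB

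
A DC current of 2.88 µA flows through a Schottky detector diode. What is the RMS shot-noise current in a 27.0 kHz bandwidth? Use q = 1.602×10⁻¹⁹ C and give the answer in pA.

158 pA

I_n = √(2qI·B)
2qI·B = 2 × 1.602×10⁻¹⁹ × 2.88×10⁻⁶ × 2.70×10⁴ = 2.49×10⁻²⁰ A²
I_n = √(2.49×10⁻²⁰) = 1.58×10⁻¹⁰ A = 158 pA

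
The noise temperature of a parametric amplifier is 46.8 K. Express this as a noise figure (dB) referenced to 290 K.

F = 1 + T_e/T₀ = 1 + 46.8/290 = 1.16138
NF = 10 log₁₀(1.16138) = 0.650 dB

0.650 dB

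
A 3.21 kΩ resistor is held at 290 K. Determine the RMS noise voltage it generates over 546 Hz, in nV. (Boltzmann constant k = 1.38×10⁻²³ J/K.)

V_n = √(4kTRB)
4kTRB = 4 × 1.38×10⁻²³ × 290 × 3.21×10³ × 5.46×10² = 2.81×10⁻¹⁴ V²
V_n = √(2.81×10⁻¹⁴) = 1.68×10⁻⁷ V = 168 nV

168 nV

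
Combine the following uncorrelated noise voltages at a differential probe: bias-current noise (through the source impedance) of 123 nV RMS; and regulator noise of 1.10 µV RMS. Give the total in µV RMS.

Uncorrelated sources add in power (mean-square): V_tot = √(ΣV_i²)
V_tot = √[(1.23×10⁻⁷)² + (1.10×10⁻⁶)²] = 1.11×10⁻⁶ V = 1.11 µV

1.11 µV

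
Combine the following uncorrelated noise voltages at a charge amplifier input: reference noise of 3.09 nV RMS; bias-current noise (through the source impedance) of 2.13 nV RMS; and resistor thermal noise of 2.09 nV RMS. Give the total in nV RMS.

Uncorrelated sources add in power (mean-square): V_tot = √(ΣV_i²)
V_tot = √[(3.09×10⁻⁹)² + (2.13×10⁻⁹)² + (2.09×10⁻⁹)²] = 4.30×10⁻⁹ V = 4.30 nV

4.30 nV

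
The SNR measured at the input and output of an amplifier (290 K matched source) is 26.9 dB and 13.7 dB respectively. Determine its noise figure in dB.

13.2 dB

NF (dB) = SNR_in(dB) − SNR_out(dB) when the source is at T₀
NF = 26.9 − 13.7 = 13.2 dB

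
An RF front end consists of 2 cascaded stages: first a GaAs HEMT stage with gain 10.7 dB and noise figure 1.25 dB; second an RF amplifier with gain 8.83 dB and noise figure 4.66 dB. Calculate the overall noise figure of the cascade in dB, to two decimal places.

Convert to linear (a loss of L dB is a gain of −L dB): F_i = 10^(NF_i/10), G_i = 10^(G_i,dB/10)
  Stage 1: F_1 = 10^(1.25/10) = 1.334, G_1 = 10^(10.7/10) = 11.75
  Stage 2: F_2 = 10^(4.66/10) = 2.924, G_2 = 10^(8.83/10) = 7.638
Friis cascade:
  F = 1.334 + (2.924 − 1)/11.75 = 1.497
NF = 10 log₁₀(1.497) = 1.75 dB

1.75 dB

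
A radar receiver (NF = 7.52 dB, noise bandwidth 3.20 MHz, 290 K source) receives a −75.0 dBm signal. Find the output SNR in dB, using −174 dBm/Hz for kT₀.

26.4 dB

Noise floor: N = −174 + 10 log₁₀(B) + NF
10 log₁₀(3.20×10⁶) = 65.05 dB
N = −174 + 65.05 + 7.52 = −101.43 dBm
SNR = P_sig − N = −75.0 − (−101.43) = 26.43 dB → 26.4 dB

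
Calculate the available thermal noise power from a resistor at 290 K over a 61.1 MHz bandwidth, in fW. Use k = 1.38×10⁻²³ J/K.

245 fW

P_n = kTB = 1.38×10⁻²³ × 290 × 6.11×10⁷ = 2.45×10⁻¹³ W = 245 fW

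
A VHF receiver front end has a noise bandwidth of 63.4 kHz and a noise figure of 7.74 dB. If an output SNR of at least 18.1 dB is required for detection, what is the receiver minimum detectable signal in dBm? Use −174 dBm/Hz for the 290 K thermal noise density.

Sensitivity = −174 + 10 log₁₀(B) + NF + SNR_min
= −174 + 48.02 + 7.74 + 18.1
= −100.14 dBm → −100.1 dBm

−100.1 dBm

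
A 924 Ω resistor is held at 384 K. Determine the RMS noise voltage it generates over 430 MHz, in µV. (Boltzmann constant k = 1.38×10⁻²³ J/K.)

V_n = √(4kTRB)
4kTRB = 4 × 1.38×10⁻²³ × 384 × 9.24×10² × 4.30×10⁸ = 8.42×10⁻⁹ V²
V_n = √(8.42×10⁻⁹) = 9.18×10⁻⁵ V = 91.8 µV

91.8 µV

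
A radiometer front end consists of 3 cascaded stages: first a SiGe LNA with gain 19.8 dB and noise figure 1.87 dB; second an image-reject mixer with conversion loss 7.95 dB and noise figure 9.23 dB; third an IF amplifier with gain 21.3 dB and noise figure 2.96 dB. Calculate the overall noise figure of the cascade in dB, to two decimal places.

2.25 dB

Convert to linear (a loss of L dB is a gain of −L dB): F_i = 10^(NF_i/10), G_i = 10^(G_i,dB/10)
  Stage 1: F_1 = 10^(1.87/10) = 1.538, G_1 = 10^(19.8/10) = 95.50
  Stage 2: F_2 = 10^(9.23/10) = 8.375, G_2 = 10^(−7.95/10) = 0.1603
  Stage 3: F_3 = 10^(2.96/10) = 1.977, G_3 = 10^(21.3/10) = 134.9
Friis cascade:
  F = 1.538 + (8.375 − 1)/95.50 + (1.977 − 1)/15.31 = 1.679
NF = 10 log₁₀(1.679) = 2.25 dB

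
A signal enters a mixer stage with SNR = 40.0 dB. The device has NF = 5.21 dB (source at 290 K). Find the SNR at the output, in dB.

By definition F = SNR_in/SNR_out, so in dB: SNR_out = SNR_in − NF
SNR_out = 40.0 − 5.21 = 34.79 dB

34.79 dB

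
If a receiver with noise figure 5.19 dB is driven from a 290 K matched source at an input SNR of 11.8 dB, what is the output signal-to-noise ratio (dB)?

By definition F = SNR_in/SNR_out, so in dB: SNR_out = SNR_in − NF
SNR_out = 11.8 − 5.19 = 6.61 dB

6.61 dB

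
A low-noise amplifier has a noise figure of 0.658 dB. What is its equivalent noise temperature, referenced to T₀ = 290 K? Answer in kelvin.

47.4 K

F = 10^(0.658/10) = 1.16359
T_e = (F − 1)·T₀ = (1.16359 − 1) × 290 = 47.4 K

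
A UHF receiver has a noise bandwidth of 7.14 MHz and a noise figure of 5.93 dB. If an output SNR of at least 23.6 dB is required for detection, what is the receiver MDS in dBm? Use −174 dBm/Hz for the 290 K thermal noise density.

−75.9 dBm

Sensitivity = −174 + 10 log₁₀(B) + NF + SNR_min
= −174 + 68.54 + 5.93 + 23.6
= −75.93 dBm → −75.9 dBm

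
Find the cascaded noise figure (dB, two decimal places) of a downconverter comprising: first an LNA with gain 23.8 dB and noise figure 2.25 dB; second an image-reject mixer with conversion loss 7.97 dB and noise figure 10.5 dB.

Convert to linear (a loss of L dB is a gain of −L dB): F_i = 10^(NF_i/10), G_i = 10^(G_i,dB/10)
  Stage 1: F_1 = 10^(2.25/10) = 1.679, G_1 = 10^(23.8/10) = 239.9
  Stage 2: F_2 = 10^(10.5/10) = 11.22, G_2 = 10^(−7.97/10) = 0.1596
Friis cascade:
  F = 1.679 + (11.22 − 1)/239.9 = 1.721
NF = 10 log₁₀(1.721) = 2.36 dB

2.36 dB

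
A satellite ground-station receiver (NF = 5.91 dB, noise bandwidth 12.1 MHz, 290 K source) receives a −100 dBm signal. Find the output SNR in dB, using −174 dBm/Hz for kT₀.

−2.7 dB

Noise floor: N = −174 + 10 log₁₀(B) + NF
10 log₁₀(1.21×10⁷) = 70.83 dB
N = −174 + 70.83 + 5.91 = −97.26 dBm
SNR = P_sig − N = −100 − (−97.26) = −2.74 dB → −2.7 dB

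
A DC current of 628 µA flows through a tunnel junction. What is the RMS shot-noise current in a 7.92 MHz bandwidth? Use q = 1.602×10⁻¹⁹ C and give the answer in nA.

I_n = √(2qI·B)
2qI·B = 2 × 1.602×10⁻¹⁹ × 6.28×10⁻⁴ × 7.92×10⁶ = 1.59×10⁻¹⁵ A²
I_n = √(1.59×10⁻¹⁵) = 3.99×10⁻⁸ A = 39.9 nA

39.9 nA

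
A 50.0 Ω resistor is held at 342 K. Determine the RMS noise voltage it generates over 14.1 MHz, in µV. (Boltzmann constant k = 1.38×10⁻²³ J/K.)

3.65 µV

V_n = √(4kTRB)
4kTRB = 4 × 1.38×10⁻²³ × 342 × 5.00×10¹ × 1.41×10⁷ = 1.33×10⁻¹¹ V²
V_n = √(1.33×10⁻¹¹) = 3.65×10⁻⁶ V = 3.65 µV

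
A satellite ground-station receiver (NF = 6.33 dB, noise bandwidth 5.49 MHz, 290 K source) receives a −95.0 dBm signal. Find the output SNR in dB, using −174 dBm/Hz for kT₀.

Noise floor: N = −174 + 10 log₁₀(B) + NF
10 log₁₀(5.49×10⁶) = 67.4 dB
N = −174 + 67.4 + 6.33 = −100.27 dBm
SNR = P_sig − N = −95.0 − (−100.27) = 5.27 dB → 5.3 dB

5.3 dB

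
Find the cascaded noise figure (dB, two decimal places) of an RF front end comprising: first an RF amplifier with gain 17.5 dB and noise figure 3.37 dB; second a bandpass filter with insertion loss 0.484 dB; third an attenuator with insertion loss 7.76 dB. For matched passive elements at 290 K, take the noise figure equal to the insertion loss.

3.57 dB

Convert to linear (a loss of L dB is a gain of −L dB): F_i = 10^(NF_i/10), G_i = 10^(G_i,dB/10)
  Stage 1: F_1 = 10^(3.37/10) = 2.173, G_1 = 10^(17.5/10) = 56.23
  Stage 2: F_2 = 10^(0.484/10) = 1.118, G_2 = 10^(−0.484/10) = 0.8945
  Stage 3: F_3 = 10^(7.76/10) = 5.970, G_3 = 10^(−7.76/10) = 0.1675
Friis cascade:
  F = 2.173 + (1.118 − 1)/56.23 + (5.970 − 1)/50.30 = 2.274
NF = 10 log₁₀(2.274) = 3.57 dB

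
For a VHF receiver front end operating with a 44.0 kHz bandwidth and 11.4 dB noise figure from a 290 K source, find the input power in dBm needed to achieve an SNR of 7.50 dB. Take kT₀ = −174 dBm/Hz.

−108.7 dBm

Sensitivity = −174 + 10 log₁₀(B) + NF + SNR_min
= −174 + 46.43 + 11.4 + 7.50
= −108.67 dBm → −108.7 dBm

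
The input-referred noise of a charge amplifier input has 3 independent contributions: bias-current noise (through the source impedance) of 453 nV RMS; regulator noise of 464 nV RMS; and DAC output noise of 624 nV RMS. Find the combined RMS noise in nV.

900 nV

Uncorrelated sources add in power (mean-square): V_tot = √(ΣV_i²)
V_tot = √[(4.53×10⁻⁷)² + (4.64×10⁻⁷)² + (6.24×10⁻⁷)²] = 9.00×10⁻⁷ V = 900 nV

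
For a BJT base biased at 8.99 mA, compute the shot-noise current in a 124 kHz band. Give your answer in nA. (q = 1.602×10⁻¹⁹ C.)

18.9 nA

I_n = √(2qI·B)
2qI·B = 2 × 1.602×10⁻¹⁹ × 8.99×10⁻³ × 1.24×10⁵ = 3.57×10⁻¹⁶ A²
I_n = √(3.57×10⁻¹⁶) = 1.89×10⁻⁸ A = 18.9 nA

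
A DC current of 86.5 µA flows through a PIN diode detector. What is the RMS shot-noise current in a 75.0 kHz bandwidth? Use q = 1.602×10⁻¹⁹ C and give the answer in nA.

I_n = √(2qI·B)
2qI·B = 2 × 1.602×10⁻¹⁹ × 8.65×10⁻⁵ × 7.50×10⁴ = 2.08×10⁻¹⁸ A²
I_n = √(2.08×10⁻¹⁸) = 1.44×10⁻⁹ A = 1.44 nA

1.44 nA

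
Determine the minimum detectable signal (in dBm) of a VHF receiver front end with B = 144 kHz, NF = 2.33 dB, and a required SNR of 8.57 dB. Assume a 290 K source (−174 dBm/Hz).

−111.5 dBm

Sensitivity = −174 + 10 log₁₀(B) + NF + SNR_min
= −174 + 51.58 + 2.33 + 8.57
= −111.52 dBm → −111.5 dBm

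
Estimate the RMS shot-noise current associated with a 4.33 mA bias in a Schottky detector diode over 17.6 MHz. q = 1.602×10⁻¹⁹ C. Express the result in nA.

I_n = √(2qI·B)
2qI·B = 2 × 1.602×10⁻¹⁹ × 4.33×10⁻³ × 1.76×10⁷ = 2.44×10⁻¹⁴ A²
I_n = √(2.44×10⁻¹⁴) = 1.56×10⁻⁷ A = 156 nA

156 nA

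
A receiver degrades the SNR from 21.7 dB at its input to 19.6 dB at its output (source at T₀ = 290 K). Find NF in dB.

2.1 dB

NF (dB) = SNR_in(dB) − SNR_out(dB) when the source is at T₀
NF = 21.7 − 19.6 = 2.1 dB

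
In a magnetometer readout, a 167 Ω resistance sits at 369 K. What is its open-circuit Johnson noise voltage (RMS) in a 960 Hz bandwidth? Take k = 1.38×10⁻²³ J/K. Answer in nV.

57.1 nV

V_n = √(4kTRB)
4kTRB = 4 × 1.38×10⁻²³ × 369 × 1.67×10² × 9.60×10² = 3.27×10⁻¹⁵ V²
V_n = √(3.27×10⁻¹⁵) = 5.71×10⁻⁸ V = 57.1 nV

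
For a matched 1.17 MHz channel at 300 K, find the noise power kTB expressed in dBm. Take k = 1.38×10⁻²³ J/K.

−113.1 dBm

P_n = kTB = 1.38×10⁻²³ × 300 × 1.17×10⁶ = 4.84×10⁻¹⁵ W
In dBm: 10 log₁₀(4.84×10⁻¹⁵ / 10⁻³) = −113.1 dBm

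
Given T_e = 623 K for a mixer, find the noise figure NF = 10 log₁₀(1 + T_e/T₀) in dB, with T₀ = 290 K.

4.98 dB

F = 1 + T_e/T₀ = 1 + 623/290 = 3.14828
NF = 10 log₁₀(3.14828) = 4.98 dB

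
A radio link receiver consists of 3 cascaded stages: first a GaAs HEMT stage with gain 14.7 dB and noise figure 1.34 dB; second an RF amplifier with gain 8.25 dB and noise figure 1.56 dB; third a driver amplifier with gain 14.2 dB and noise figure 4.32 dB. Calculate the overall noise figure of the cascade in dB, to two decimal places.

Convert to linear (a loss of L dB is a gain of −L dB): F_i = 10^(NF_i/10), G_i = 10^(G_i,dB/10)
  Stage 1: F_1 = 10^(1.34/10) = 1.361, G_1 = 10^(14.7/10) = 29.51
  Stage 2: F_2 = 10^(1.56/10) = 1.432, G_2 = 10^(8.25/10) = 6.683
  Stage 3: F_3 = 10^(4.32/10) = 2.704, G_3 = 10^(14.2/10) = 26.30
Friis cascade:
  F = 1.361 + (1.432 − 1)/29.51 + (2.704 − 1)/197.2 = 1.385
NF = 10 log₁₀(1.385) = 1.41 dB

1.41 dB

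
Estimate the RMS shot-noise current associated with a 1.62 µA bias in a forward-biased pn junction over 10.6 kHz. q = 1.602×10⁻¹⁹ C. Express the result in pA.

I_n = √(2qI·B)
2qI·B = 2 × 1.602×10⁻¹⁹ × 1.62×10⁻⁶ × 1.06×10⁴ = 5.50×10⁻²¹ A²
I_n = √(5.50×10⁻²¹) = 7.42×10⁻¹¹ A = 74.2 pA

74.2 pA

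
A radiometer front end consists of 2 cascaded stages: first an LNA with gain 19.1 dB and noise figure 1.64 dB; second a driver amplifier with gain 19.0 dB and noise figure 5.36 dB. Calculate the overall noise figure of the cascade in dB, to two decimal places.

Convert to linear (a loss of L dB is a gain of −L dB): F_i = 10^(NF_i/10), G_i = 10^(G_i,dB/10)
  Stage 1: F_1 = 10^(1.64/10) = 1.459, G_1 = 10^(19.1/10) = 81.28
  Stage 2: F_2 = 10^(5.36/10) = 3.436, G_2 = 10^(19.0/10) = 79.43
Friis cascade:
  F = 1.459 + (3.436 − 1)/81.28 = 1.489
NF = 10 log₁₀(1.489) = 1.73 dB

1.73 dB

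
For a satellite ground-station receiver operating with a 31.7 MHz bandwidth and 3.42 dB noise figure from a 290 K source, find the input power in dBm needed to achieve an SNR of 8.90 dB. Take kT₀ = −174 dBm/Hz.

−86.7 dBm

Sensitivity = −174 + 10 log₁₀(B) + NF + SNR_min
= −174 + 75.01 + 3.42 + 8.90
= −86.67 dBm → −86.7 dBm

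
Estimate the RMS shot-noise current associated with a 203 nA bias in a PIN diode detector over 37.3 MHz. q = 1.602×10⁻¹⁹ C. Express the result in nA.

I_n = √(2qI·B)
2qI·B = 2 × 1.602×10⁻¹⁹ × 2.03×10⁻⁷ × 3.73×10⁷ = 2.43×10⁻¹⁸ A²
I_n = √(2.43×10⁻¹⁸) = 1.56×10⁻⁹ A = 1.56 nA

1.56 nA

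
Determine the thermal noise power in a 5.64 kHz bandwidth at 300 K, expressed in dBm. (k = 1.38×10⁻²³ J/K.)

P_n = kTB = 1.38×10⁻²³ × 300 × 5.64×10³ = 2.33×10⁻¹⁷ W
In dBm: 10 log₁₀(2.33×10⁻¹⁷ / 10⁻³) = −136.3 dBm

−136.3 dBm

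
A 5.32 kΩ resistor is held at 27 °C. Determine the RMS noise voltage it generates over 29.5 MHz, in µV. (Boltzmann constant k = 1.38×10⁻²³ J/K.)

T = 27 °C + 273.15 = 300.15 K
V_n = √(4kTRB)
4kTRB = 4 × 1.38×10⁻²³ × 300.15 × 5.32×10³ × 2.95×10⁷ = 2.60×10⁻⁹ V²
V_n = √(2.60×10⁻⁹) = 5.10×10⁻⁵ V = 51.0 µV

51.0 µV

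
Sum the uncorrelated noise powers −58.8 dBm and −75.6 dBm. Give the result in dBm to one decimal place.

−58.7 dBm

Convert to linear, add, convert back:
P₁ = 1.32×10⁻⁹ W, P₂ = 2.75×10⁻¹¹ W
P_tot = 1.35×10⁻⁹ W → 10 log₁₀(P_tot / 10⁻³) = −58.7 dBm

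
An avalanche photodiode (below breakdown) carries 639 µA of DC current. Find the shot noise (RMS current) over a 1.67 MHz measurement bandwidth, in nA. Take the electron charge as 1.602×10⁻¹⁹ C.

18.5 nA

I_n = √(2qI·B)
2qI·B = 2 × 1.602×10⁻¹⁹ × 6.39×10⁻⁴ × 1.67×10⁶ = 3.42×10⁻¹⁶ A²
I_n = √(3.42×10⁻¹⁶) = 1.85×10⁻⁸ A = 18.5 nA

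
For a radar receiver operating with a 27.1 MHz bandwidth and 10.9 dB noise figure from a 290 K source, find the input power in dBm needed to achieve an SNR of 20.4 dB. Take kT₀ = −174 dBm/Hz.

Sensitivity = −174 + 10 log₁₀(B) + NF + SNR_min
= −174 + 74.33 + 10.9 + 20.4
= −68.37 dBm → −68.4 dBm

−68.4 dBm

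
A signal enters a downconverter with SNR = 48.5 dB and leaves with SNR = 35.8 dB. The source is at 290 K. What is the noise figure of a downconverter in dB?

NF (dB) = SNR_in(dB) − SNR_out(dB) when the source is at T₀
NF = 48.5 − 35.8 = 12.7 dB

12.7 dB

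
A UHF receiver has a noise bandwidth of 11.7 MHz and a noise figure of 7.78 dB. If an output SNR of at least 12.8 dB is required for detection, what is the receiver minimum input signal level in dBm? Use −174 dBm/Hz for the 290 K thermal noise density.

Sensitivity = −174 + 10 log₁₀(B) + NF + SNR_min
= −174 + 70.68 + 7.78 + 12.8
= −82.74 dBm → −82.7 dBm

−82.7 dBm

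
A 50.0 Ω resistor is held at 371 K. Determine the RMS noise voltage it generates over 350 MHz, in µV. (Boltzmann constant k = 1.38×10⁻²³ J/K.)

18.9 µV

V_n = √(4kTRB)
4kTRB = 4 × 1.38×10⁻²³ × 371 × 5.00×10¹ × 3.50×10⁸ = 3.58×10⁻¹⁰ V²
V_n = √(3.58×10⁻¹⁰) = 1.89×10⁻⁵ V = 18.9 µV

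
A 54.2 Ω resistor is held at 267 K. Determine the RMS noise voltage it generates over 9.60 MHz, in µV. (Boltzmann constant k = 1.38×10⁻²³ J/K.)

2.77 µV

V_n = √(4kTRB)
4kTRB = 4 × 1.38×10⁻²³ × 267 × 5.42×10¹ × 9.60×10⁶ = 7.67×10⁻¹² V²
V_n = √(7.67×10⁻¹²) = 2.77×10⁻⁶ V = 2.77 µV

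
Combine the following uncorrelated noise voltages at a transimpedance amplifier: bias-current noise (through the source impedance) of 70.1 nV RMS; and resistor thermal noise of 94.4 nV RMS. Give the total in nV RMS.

Uncorrelated sources add in power (mean-square): V_tot = √(ΣV_i²)
V_tot = √[(7.01×10⁻⁸)² + (9.44×10⁻⁸)²] = 1.18×10⁻⁷ V = 118 nV

118 nV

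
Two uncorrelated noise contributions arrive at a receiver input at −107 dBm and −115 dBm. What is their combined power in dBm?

−106.4 dBm

Convert to linear, add, convert back:
P₁ = 2.00×10⁻¹⁴ W, P₂ = 3.16×10⁻¹⁵ W
P_tot = 2.31×10⁻¹⁴ W → 10 log₁₀(P_tot / 10⁻³) = −106.4 dBm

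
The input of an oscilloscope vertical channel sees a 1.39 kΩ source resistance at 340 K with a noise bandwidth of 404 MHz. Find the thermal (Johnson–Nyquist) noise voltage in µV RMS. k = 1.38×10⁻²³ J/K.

103 µV

V_n = √(4kTRB)
4kTRB = 4 × 1.38×10⁻²³ × 340 × 1.39×10³ × 4.04×10⁸ = 1.05×10⁻⁸ V²
V_n = √(1.05×10⁻⁸) = 1.03×10⁻⁴ V = 103 µV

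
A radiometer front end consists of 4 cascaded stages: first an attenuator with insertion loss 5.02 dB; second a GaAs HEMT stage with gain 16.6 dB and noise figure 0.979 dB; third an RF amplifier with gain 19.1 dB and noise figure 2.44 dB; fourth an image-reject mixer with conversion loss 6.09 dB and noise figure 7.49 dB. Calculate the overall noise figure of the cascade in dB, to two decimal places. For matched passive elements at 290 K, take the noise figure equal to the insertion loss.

6.06 dB

Convert to linear (a loss of L dB is a gain of −L dB): F_i = 10^(NF_i/10), G_i = 10^(G_i,dB/10)
  Stage 1: F_1 = 10^(5.02/10) = 3.177, G_1 = 10^(−5.02/10) = 0.3148
  Stage 2: F_2 = 10^(0.979/10) = 1.253, G_2 = 10^(16.6/10) = 45.71
  Stage 3: F_3 = 10^(2.44/10) = 1.754, G_3 = 10^(19.1/10) = 81.28
  Stage 4: F_4 = 10^(7.49/10) = 5.610, G_4 = 10^(−6.09/10) = 0.2460
Friis cascade:
  F = 3.177 + (1.253 − 1)/0.3148 + (1.754 − 1)/14.39 + (5.610 − 1)/1169 = 4.036
NF = 10 log₁₀(4.036) = 6.06 dB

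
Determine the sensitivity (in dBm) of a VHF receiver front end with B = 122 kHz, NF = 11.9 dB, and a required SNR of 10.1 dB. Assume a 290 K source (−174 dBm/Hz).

Sensitivity = −174 + 10 log₁₀(B) + NF + SNR_min
= −174 + 50.86 + 11.9 + 10.1
= −101.14 dBm → −101.1 dBm

−101.1 dBm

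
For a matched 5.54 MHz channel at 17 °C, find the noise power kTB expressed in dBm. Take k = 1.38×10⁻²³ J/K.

T = 17 °C + 273.15 = 290.15 K
P_n = kTB = 1.38×10⁻²³ × 290.15 × 5.54×10⁶ = 2.22×10⁻¹⁴ W
In dBm: 10 log₁₀(2.22×10⁻¹⁴ / 10⁻³) = −106.5 dBm

−106.5 dBm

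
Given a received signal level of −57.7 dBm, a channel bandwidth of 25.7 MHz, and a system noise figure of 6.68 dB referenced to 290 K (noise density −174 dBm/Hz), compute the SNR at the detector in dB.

Noise floor: N = −174 + 10 log₁₀(B) + NF
10 log₁₀(2.57×10⁷) = 74.1 dB
N = −174 + 74.1 + 6.68 = −93.22 dBm
SNR = P_sig − N = −57.7 − (−93.22) = 35.52 dB → 35.5 dB

35.5 dB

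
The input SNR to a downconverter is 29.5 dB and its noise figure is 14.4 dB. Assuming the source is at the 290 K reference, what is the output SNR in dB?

By definition F = SNR_in/SNR_out, so in dB: SNR_out = SNR_in − NF
SNR_out = 29.5 − 14.4 = 15.1 dB

15.1 dB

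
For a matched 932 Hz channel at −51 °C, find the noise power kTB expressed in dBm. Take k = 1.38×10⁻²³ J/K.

−145.4 dBm

T = −51 °C + 273.15 = 222.15 K
P_n = kTB = 1.38×10⁻²³ × 222.15 × 9.32×10² = 2.86×10⁻¹⁸ W
In dBm: 10 log₁₀(2.86×10⁻¹⁸ / 10⁻³) = −145.4 dBm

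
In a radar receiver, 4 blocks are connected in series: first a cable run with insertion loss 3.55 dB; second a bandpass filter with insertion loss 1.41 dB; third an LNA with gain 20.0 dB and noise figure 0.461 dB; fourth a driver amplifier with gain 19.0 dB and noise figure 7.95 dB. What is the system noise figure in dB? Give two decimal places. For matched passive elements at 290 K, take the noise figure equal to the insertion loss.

5.62 dB

Convert to linear (a loss of L dB is a gain of −L dB): F_i = 10^(NF_i/10), G_i = 10^(G_i,dB/10)
  Stage 1: F_1 = 10^(3.55/10) = 2.265, G_1 = 10^(−3.55/10) = 0.4416
  Stage 2: F_2 = 10^(1.41/10) = 1.384, G_2 = 10^(−1.41/10) = 0.7228
  Stage 3: F_3 = 10^(0.461/10) = 1.112, G_3 = 10^(20.0/10) = 100.0
  Stage 4: F_4 = 10^(7.95/10) = 6.237, G_4 = 10^(19.0/10) = 79.43
Friis cascade:
  F = 2.265 + (1.384 − 1)/0.4416 + (1.112 − 1)/0.3192 + (6.237 − 1)/31.92 = 3.648
NF = 10 log₁₀(3.648) = 5.62 dB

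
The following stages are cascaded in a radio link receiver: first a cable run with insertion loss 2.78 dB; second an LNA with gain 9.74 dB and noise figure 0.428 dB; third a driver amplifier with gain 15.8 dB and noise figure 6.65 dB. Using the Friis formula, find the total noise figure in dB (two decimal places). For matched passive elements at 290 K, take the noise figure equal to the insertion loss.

4.51 dB

Convert to linear (a loss of L dB is a gain of −L dB): F_i = 10^(NF_i/10), G_i = 10^(G_i,dB/10)
  Stage 1: F_1 = 10^(2.78/10) = 1.897, G_1 = 10^(−2.78/10) = 0.5272
  Stage 2: F_2 = 10^(0.428/10) = 1.104, G_2 = 10^(9.74/10) = 9.419
  Stage 3: F_3 = 10^(6.65/10) = 4.624, G_3 = 10^(15.8/10) = 38.02
Friis cascade:
  F = 1.897 + (1.104 − 1)/0.5272 + (4.624 − 1)/4.966 = 2.823
NF = 10 log₁₀(2.823) = 4.51 dB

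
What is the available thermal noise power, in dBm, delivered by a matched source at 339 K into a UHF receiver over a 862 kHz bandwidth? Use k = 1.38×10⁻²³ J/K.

−113.9 dBm

P_n = kTB = 1.38×10⁻²³ × 339 × 8.62×10⁵ = 4.03×10⁻¹⁵ W
In dBm: 10 log₁₀(4.03×10⁻¹⁵ / 10⁻³) = −113.9 dBm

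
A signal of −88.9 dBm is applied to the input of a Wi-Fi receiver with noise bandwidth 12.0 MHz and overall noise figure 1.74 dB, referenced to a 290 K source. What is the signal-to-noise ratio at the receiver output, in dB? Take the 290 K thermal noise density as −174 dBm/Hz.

12.6 dB

Noise floor: N = −174 + 10 log₁₀(B) + NF
10 log₁₀(1.20×10⁷) = 70.79 dB
N = −174 + 70.79 + 1.74 = −101.47 dBm
SNR = P_sig − N = −88.9 − (−101.47) = 12.57 dB → 12.6 dB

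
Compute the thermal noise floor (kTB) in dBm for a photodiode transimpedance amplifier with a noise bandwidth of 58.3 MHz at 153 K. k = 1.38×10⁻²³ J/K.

−99.1 dBm

P_n = kTB = 1.38×10⁻²³ × 153 × 5.83×10⁷ = 1.23×10⁻¹³ W
In dBm: 10 log₁₀(1.23×10⁻¹³ / 10⁻³) = −99.1 dBm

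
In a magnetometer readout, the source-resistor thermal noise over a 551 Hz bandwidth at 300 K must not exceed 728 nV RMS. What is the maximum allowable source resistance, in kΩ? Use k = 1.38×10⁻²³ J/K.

58.1 kΩ

Johnson–Nyquist: V_n = √(4kTRB) ⇒ R = V_n² / (4kTB)
4kTB = 4 × 1.38×10⁻²³ × 300 × 5.51×10² = 9.12×10⁻¹⁸
R = (7.28×10⁻⁷)² / 9.12×10⁻¹⁸ = 5.81×10⁴ Ω = 58.1 kΩ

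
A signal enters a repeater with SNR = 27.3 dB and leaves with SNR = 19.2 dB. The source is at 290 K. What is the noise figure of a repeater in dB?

8.1 dB

NF (dB) = SNR_in(dB) − SNR_out(dB) when the source is at T₀
NF = 27.3 − 19.2 = 8.1 dB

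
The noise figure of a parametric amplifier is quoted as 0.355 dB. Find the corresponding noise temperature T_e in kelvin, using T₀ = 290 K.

F = 10^(0.355/10) = 1.08518
T_e = (F − 1)·T₀ = (1.08518 − 1) × 290 = 24.7 K

24.7 K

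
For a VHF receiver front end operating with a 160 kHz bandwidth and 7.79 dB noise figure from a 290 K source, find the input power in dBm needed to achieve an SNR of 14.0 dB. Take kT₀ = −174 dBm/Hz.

−100.2 dBm

Sensitivity = −174 + 10 log₁₀(B) + NF + SNR_min
= −174 + 52.04 + 7.79 + 14.0
= −100.17 dBm → −100.2 dBm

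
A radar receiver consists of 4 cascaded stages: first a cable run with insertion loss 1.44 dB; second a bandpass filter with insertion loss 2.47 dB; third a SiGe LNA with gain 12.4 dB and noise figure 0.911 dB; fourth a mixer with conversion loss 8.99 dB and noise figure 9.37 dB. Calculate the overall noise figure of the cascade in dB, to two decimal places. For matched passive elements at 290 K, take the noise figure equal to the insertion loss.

Convert to linear (a loss of L dB is a gain of −L dB): F_i = 10^(NF_i/10), G_i = 10^(G_i,dB/10)
  Stage 1: F_1 = 10^(1.44/10) = 1.393, G_1 = 10^(−1.44/10) = 0.7178
  Stage 2: F_2 = 10^(2.47/10) = 1.766, G_2 = 10^(−2.47/10) = 0.5662
  Stage 3: F_3 = 10^(0.911/10) = 1.233, G_3 = 10^(12.4/10) = 17.38
  Stage 4: F_4 = 10^(9.37/10) = 8.650, G_4 = 10^(−8.99/10) = 0.1262
Friis cascade:
  F = 1.393 + (1.766 − 1)/0.7178 + (1.233 − 1)/0.4064 + (8.650 − 1)/7.063 = 4.118
NF = 10 log₁₀(4.118) = 6.15 dB

6.15 dB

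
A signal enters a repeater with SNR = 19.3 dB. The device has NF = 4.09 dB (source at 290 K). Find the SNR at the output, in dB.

By definition F = SNR_in/SNR_out, so in dB: SNR_out = SNR_in − NF
SNR_out = 19.3 − 4.09 = 15.21 dB

15.21 dB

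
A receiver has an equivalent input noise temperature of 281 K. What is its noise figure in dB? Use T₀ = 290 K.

2.94 dB

F = 1 + T_e/T₀ = 1 + 281/290 = 1.96897
NF = 10 log₁₀(1.96897) = 2.94 dB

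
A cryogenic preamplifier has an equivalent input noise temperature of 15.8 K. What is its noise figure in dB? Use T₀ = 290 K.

F = 1 + T_e/T₀ = 1 + 15.8/290 = 1.05448
NF = 10 log₁₀(1.05448) = 0.230 dB

0.230 dB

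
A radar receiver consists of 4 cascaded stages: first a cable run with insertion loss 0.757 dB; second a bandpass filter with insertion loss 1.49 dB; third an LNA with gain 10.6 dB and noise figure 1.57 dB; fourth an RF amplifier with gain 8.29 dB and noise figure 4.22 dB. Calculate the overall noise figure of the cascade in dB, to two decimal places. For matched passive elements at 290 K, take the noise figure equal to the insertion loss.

4.23 dB

Convert to linear (a loss of L dB is a gain of −L dB): F_i = 10^(NF_i/10), G_i = 10^(G_i,dB/10)
  Stage 1: F_1 = 10^(0.757/10) = 1.190, G_1 = 10^(−0.757/10) = 0.8400
  Stage 2: F_2 = 10^(1.49/10) = 1.409, G_2 = 10^(−1.49/10) = 0.7096
  Stage 3: F_3 = 10^(1.57/10) = 1.435, G_3 = 10^(10.6/10) = 11.48
  Stage 4: F_4 = 10^(4.22/10) = 2.642, G_4 = 10^(8.29/10) = 6.745
Friis cascade:
  F = 1.190 + (1.409 − 1)/0.8400 + (1.435 − 1)/0.5961 + (2.642 − 1)/6.844 = 2.648
NF = 10 log₁₀(2.648) = 4.23 dB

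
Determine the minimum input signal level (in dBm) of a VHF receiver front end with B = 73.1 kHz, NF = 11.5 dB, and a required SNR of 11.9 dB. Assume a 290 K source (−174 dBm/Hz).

−102.0 dBm

Sensitivity = −174 + 10 log₁₀(B) + NF + SNR_min
= −174 + 48.64 + 11.5 + 11.9
= −101.96 dBm → −102.0 dBm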